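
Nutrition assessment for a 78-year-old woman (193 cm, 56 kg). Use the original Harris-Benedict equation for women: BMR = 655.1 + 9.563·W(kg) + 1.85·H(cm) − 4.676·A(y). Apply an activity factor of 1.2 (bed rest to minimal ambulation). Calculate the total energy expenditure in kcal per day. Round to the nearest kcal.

1420 kcal per day

Harris-Benedict: BMR = 655.1 + 9.563(56) + 1.85(193) − 4.676(78) = 1182.95 kcal/day.
TEE = BMR × activity factor = 1182.95 × 1.2 = 1419.54 kcal/day.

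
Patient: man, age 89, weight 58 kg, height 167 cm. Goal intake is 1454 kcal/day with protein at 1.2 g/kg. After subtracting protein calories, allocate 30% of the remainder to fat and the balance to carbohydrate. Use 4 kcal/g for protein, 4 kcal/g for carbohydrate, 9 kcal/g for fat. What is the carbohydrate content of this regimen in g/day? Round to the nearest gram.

Protein = 1.2 × 58 = 69.6 g → 69.6 × 4 = 278.4 kcal.
Non-protein calories = 1454 − 278.4 = 1175.6 kcal.
Fat: 30% × 1175.6 = 352.68 kcal; carbohydrate: 822.92 kcal.
Carbohydrate: 822.92 kcal ÷ 4 kcal/g = 205.73 g.

206 g/day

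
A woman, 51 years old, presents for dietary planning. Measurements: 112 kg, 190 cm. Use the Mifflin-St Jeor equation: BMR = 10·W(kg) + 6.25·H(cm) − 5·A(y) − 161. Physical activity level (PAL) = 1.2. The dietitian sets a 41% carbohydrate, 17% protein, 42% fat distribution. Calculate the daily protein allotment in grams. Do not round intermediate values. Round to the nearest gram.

Mifflin-St Jeor (female): BMR = 10(112) + 6.25(190) − 5(51) − 161 = 1120 + 1187.5 − 255 − 161 = 1891.5 kcal/day.
TEE = 1891.5 × 1.2 = 2269.8 kcal/day.
Protein energy = 17% × 2269.8 = 385.866 kcal.
Protein = 385.866 ÷ 4 kcal/g = 96.4665 g.

96 g/day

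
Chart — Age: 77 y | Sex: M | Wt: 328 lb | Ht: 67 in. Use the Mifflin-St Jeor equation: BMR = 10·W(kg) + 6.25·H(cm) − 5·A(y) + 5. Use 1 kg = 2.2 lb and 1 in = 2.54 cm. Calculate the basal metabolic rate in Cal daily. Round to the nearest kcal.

Convert to metric: weight = 328 ÷ 2.2 = 149.0909 kg; height = 67 × 2.54 = 170.18 cm.
Mifflin-St Jeor (male): BMR = 10(149.0909) + 6.25(170.18) − 5(77) + 5 = 1490.9091 + 1063.625 − 385 + 5 = 2174.5341 kcal/day.

2175 Cal daily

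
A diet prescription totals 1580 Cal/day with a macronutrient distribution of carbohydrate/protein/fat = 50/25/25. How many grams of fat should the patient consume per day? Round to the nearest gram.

44 g/day

Fat energy = 25% × 1580 = 395 kcal.
At 9 kcal/g: 395 ÷ 9 = 43.8889 g.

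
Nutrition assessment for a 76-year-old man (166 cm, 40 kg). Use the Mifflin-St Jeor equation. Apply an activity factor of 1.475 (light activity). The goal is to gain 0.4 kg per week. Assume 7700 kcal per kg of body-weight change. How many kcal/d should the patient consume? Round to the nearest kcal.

2007 kcal/d

Mifflin-St Jeor (male): BMR = 10(40) + 6.25(166) − 5(76) + 5 = 400 + 1037.5 − 380 + 5 = 1062.5 kcal/day.
TEE = 1062.5 × 1.475 = 1567.1875 kcal/day.
Required daily surplus = 0.4 × 7700 ÷ 7 = 440 kcal/day.
Target intake = 1567.1875 + 440 = 2007.1875 kcal/day.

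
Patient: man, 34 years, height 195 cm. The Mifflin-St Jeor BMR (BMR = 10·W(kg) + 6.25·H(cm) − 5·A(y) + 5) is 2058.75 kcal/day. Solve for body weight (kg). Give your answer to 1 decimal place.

100.5 kg

2058.75 = 10·W + 6.25(195) − 5(34) + 5
10·W = 2058.75 − 1053.75 = 1005, so W = 100.5 kg.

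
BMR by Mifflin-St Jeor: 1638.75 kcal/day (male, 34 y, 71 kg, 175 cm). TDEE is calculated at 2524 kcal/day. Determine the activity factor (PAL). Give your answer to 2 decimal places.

1.54

Activity factor = TEE ÷ BMR = 2524 ÷ 1638.75 = 1.54.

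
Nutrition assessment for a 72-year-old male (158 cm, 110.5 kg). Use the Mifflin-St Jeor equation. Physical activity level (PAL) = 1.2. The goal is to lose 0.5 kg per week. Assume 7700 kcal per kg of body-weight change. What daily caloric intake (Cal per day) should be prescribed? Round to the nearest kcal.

Mifflin-St Jeor (male): BMR = 10(110.5) + 6.25(158) − 5(72) + 5 = 1105 + 987.5 − 360 + 5 = 1737.5 kcal/day.
TEE = 1737.5 × 1.2 = 2085 kcal/day.
Required daily deficit = 0.5 × 7700 ÷ 7 = 550 kcal/day.
Target intake = 2085 − 550 = 1535 kcal/day.

1535 Cal per day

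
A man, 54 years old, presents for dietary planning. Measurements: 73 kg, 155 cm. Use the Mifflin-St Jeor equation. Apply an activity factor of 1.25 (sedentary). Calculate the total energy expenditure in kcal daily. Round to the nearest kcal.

Mifflin-St Jeor (male): BMR = 10(73) + 6.25(155) − 5(54) + 5 = 730 + 968.75 − 270 + 5 = 1433.75 kcal/day.
TEE = BMR × activity factor = 1433.75 × 1.25 = 1792.1875 kcal/day.

1792 kcal daily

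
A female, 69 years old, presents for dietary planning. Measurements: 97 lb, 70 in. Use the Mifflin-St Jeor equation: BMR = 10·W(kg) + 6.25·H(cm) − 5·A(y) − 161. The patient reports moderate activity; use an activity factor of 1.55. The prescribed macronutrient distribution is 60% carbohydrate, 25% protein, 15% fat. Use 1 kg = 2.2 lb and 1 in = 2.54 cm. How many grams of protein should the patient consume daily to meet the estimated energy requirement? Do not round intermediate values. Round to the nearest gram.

101 g/day

Convert to metric: weight = 97 ÷ 2.2 = 44.0909 kg; height = 70 × 2.54 = 177.8 cm.
Mifflin-St Jeor (female): BMR = 10(44.0909) + 6.25(177.8) − 5(69) − 161 = 440.9091 + 1111.25 − 345 − 161 = 1046.1591 kcal/day.
TEE = 1046.1591 × 1.55 = 1621.5466 kcal/day.
Protein energy = 25% × 1621.5466 = 405.3866 kcal.
Protein = 405.3866 ÷ 4 kcal/g = 101.3467 g.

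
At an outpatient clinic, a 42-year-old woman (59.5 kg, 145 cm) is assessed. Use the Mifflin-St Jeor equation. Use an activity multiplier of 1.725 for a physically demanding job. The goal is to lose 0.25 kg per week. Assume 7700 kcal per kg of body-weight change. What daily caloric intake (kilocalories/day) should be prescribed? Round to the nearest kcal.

Mifflin-St Jeor (female): BMR = 10(59.5) + 6.25(145) − 5(42) − 161 = 595 + 906.25 − 210 − 161 = 1130.25 kcal/day.
TEE = 1130.25 × 1.725 = 1949.6813 kcal/day.
Required daily deficit = 0.25 × 7700 ÷ 7 = 275 kcal/day.
Target intake = 1949.6813 − 275 = 1674.6813 kcal/day.

1675 kilocalories/day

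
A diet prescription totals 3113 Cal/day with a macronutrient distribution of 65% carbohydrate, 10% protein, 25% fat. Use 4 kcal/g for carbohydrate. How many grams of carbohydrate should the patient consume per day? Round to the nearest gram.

Carbohydrate energy = 65% × 3113 = 2023.45 kcal.
At 4 kcal/g: 2023.45 ÷ 4 = 505.8625 g.

506 g/day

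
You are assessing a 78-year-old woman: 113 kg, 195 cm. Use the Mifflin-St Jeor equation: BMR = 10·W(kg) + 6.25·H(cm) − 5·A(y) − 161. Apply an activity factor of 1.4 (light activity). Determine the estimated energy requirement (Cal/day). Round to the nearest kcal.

2517 Cal/day

Mifflin-St Jeor (female): BMR = 10(113) + 6.25(195) − 5(78) − 161 = 1130 + 1218.75 − 390 − 161 = 1797.75 kcal/day.
TEE = BMR × activity factor = 1797.75 × 1.4 = 2516.85 kcal/day.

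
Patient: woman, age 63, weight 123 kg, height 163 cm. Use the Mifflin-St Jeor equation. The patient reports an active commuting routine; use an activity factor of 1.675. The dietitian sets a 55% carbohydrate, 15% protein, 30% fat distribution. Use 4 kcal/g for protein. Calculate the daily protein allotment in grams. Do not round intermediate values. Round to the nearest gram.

Mifflin-St Jeor (female): BMR = 10(123) + 6.25(163) − 5(63) − 161 = 1230 + 1018.75 − 315 − 161 = 1772.75 kcal/day.
TEE = 1772.75 × 1.675 = 2969.3563 kcal/day.
Protein energy = 15% × 2969.3563 = 445.4034 kcal.
Protein = 445.4034 ÷ 4 kcal/g = 111.3509 g.

111 g/day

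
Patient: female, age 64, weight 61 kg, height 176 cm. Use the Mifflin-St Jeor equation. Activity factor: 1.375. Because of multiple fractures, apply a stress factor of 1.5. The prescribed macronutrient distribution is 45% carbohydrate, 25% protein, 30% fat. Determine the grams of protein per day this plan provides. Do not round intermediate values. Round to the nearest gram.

Mifflin-St Jeor (female): BMR = 10(61) + 6.25(176) − 5(64) − 161 = 610 + 1100 − 320 − 161 = 1229 kcal/day.
TEE = 1229 × 1.375 = 1689.875 kcal/day.
With stress factor 1.5: 1689.875 × 1.5 = 2534.8125 kcal/day.
Protein energy = 25% × 2534.8125 = 633.7031 kcal.
Protein = 633.7031 ÷ 4 kcal/g = 158.4258 g.

158 g/day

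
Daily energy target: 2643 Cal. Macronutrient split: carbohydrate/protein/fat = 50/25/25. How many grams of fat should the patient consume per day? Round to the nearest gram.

73 g/day

Fat energy = 25% × 2643 = 660.75 kcal.
At 9 kcal/g: 660.75 ÷ 9 = 73.4167 g.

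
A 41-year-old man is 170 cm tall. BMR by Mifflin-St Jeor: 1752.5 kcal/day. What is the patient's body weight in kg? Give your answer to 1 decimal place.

89.0 kg

1752.5 = 10·W + 6.25(170) − 5(41) + 5
10·W = 1752.5 − 862.5 = 890, so W = 89 kg.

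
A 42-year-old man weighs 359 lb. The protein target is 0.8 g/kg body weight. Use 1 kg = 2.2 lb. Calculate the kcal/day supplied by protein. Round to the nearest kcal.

Weight in kg = 359 ÷ 2.2 = 163.1818 kg.
Protein = 0.8 g/kg × 163.1818 kg = 130.5455 g/day.
Protein energy = 130.5455 g × 4 kcal/g = 522.1818 kcal/day.

522 kcal/day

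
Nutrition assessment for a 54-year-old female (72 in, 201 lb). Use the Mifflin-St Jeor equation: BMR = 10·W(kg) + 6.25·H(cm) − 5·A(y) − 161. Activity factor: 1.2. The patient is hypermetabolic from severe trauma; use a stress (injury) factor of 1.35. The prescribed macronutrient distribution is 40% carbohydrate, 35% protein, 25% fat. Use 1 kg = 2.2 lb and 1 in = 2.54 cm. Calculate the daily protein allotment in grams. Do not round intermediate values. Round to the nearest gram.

Convert to metric: weight = 201 ÷ 2.2 = 91.3636 kg; height = 72 × 2.54 = 182.88 cm.
Mifflin-St Jeor (female): BMR = 10(91.3636) + 6.25(182.88) − 5(54) − 161 = 913.6364 + 1143 − 270 − 161 = 1625.6364 kcal/day.
TEE = 1625.6364 × 1.2 = 1950.7636 kcal/day.
With stress factor 1.35: 1950.7636 × 1.35 = 2633.5309 kcal/day.
Protein energy = 35% × 2633.5309 = 921.7358 kcal.
Protein = 921.7358 ÷ 4 kcal/g = 230.434 g.

230 g/day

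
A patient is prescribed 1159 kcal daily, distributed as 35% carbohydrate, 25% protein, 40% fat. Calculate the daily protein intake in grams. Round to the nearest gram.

Protein energy = 25% × 1159 = 289.75 kcal.
At 4 kcal/g: 289.75 ÷ 4 = 72.4375 g.

72 g/day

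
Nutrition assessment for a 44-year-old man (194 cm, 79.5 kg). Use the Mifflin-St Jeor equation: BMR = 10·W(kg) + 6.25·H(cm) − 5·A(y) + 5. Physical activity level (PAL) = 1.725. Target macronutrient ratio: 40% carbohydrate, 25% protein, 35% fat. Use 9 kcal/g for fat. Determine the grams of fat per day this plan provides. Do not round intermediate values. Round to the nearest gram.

Mifflin-St Jeor (male): BMR = 10(79.5) + 6.25(194) − 5(44) + 5 = 795 + 1212.5 − 220 + 5 = 1792.5 kcal/day.
TEE = 1792.5 × 1.725 = 3092.0625 kcal/day.
Fat energy = 35% × 3092.0625 = 1082.2219 kcal.
Fat = 1082.2219 ÷ 9 kcal/g = 120.2469 g.

120 g/day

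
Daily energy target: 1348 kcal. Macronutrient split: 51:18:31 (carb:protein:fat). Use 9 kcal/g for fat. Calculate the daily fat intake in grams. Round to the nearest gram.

Fat energy = 31% × 1348 = 417.88 kcal.
At 9 kcal/g: 417.88 ÷ 9 = 46.4311 g.

46 g/day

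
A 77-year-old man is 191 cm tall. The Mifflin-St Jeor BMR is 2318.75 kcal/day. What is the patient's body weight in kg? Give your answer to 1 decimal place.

150.5 kg

2318.75 = 10·W + 6.25(191) − 5(77) + 5
10·W = 2318.75 − 813.75 = 1505, so W = 150.5 kg.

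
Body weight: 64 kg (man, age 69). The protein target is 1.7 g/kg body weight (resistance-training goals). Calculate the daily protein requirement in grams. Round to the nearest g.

Protein = 1.7 g/kg × 64 kg = 108.8 g/day.

109 g/day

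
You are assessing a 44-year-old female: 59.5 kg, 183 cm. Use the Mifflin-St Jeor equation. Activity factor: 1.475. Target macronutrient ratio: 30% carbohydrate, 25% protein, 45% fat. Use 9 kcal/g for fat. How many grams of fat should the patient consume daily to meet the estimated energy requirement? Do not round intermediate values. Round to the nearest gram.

100 g/day

Mifflin-St Jeor (female): BMR = 10(59.5) + 6.25(183) − 5(44) − 161 = 595 + 1143.75 − 220 − 161 = 1357.75 kcal/day.
TEE = 1357.75 × 1.475 = 2002.6813 kcal/day.
Fat energy = 45% × 2002.6813 = 901.2066 kcal.
Fat = 901.2066 ÷ 9 kcal/g = 100.1341 g.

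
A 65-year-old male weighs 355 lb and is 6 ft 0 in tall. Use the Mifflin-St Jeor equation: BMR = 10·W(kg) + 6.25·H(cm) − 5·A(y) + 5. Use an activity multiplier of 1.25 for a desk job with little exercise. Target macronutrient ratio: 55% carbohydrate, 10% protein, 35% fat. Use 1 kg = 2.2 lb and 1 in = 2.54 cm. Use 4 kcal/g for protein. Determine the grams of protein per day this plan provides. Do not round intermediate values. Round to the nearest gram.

76 g/day

Convert to metric: weight = 355 ÷ 2.2 = 161.3636 kg; height = (6×12 + 0) × 2.54 = 72 × 2.54 = 182.88 cm.
Mifflin-St Jeor (male): BMR = 10(161.3636) + 6.25(182.88) − 5(65) + 5 = 1613.6364 + 1143 − 325 + 5 = 2436.6364 kcal/day.
TEE = 2436.6364 × 1.25 = 3045.7955 kcal/day.
Protein energy = 10% × 3045.7955 = 304.5795 kcal.
Protein = 304.5795 ÷ 4 kcal/g = 76.1449 g.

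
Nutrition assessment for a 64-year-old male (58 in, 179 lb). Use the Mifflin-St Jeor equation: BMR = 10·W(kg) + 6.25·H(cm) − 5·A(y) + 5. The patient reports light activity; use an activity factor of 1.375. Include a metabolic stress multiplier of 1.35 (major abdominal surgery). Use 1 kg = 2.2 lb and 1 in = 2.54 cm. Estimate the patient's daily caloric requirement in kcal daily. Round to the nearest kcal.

Convert to metric: weight = 179 ÷ 2.2 = 81.3636 kg; height = 58 × 2.54 = 147.32 cm.
Mifflin-St Jeor (male): BMR = 10(81.3636) + 6.25(147.32) − 5(64) + 5 = 813.6364 + 920.75 − 320 + 5 = 1419.3864 kcal/day.
TEE = BMR × activity factor = 1419.3864 × 1.375 = 1951.6563 kcal/day.
Apply stress factor: 1951.6563 × 1.35 = 2634.7359 kcal/day.

2635 kcal daily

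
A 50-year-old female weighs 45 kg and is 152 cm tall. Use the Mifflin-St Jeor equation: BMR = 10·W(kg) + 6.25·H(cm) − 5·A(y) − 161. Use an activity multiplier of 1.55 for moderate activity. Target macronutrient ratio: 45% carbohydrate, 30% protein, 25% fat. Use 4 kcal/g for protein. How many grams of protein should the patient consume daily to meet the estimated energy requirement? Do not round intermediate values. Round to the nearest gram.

115 g/day

Mifflin-St Jeor (female): BMR = 10(45) + 6.25(152) − 5(50) − 161 = 450 + 950 − 250 − 161 = 989 kcal/day.
TEE = 989 × 1.55 = 1532.95 kcal/day.
Protein energy = 30% × 1532.95 = 459.885 kcal.
Protein = 459.885 ÷ 4 kcal/g = 114.9713 g.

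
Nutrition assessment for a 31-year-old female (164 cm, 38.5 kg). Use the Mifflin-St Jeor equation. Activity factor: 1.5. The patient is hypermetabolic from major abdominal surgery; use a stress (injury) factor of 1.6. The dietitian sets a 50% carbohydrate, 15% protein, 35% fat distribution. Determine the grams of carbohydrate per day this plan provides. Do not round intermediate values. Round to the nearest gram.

Mifflin-St Jeor (female): BMR = 10(38.5) + 6.25(164) − 5(31) − 161 = 385 + 1025 − 155 − 161 = 1094 kcal/day.
TEE = 1094 × 1.5 = 1641 kcal/day.
With stress factor 1.6: 1641 × 1.6 = 2625.6 kcal/day.
Carbohydrate energy = 50% × 2625.6 = 1312.8 kcal.
Carbohydrate = 1312.8 ÷ 4 kcal/g = 328.2 g.

328 g/day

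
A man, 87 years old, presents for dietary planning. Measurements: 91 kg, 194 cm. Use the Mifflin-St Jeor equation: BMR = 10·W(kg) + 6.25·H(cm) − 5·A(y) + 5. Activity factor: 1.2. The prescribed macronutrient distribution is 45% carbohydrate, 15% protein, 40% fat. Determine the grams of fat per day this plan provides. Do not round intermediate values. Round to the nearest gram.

Mifflin-St Jeor (male): BMR = 10(91) + 6.25(194) − 5(87) + 5 = 910 + 1212.5 − 435 + 5 = 1692.5 kcal/day.
TEE = 1692.5 × 1.2 = 2031 kcal/day.
Fat energy = 40% × 2031 = 812.4 kcal.
Fat = 812.4 ÷ 9 kcal/g = 90.2667 g.

90 g/day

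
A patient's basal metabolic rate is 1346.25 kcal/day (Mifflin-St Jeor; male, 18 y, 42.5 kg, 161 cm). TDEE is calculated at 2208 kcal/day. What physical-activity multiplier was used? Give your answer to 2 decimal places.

Activity factor = TEE ÷ BMR = 2208 ÷ 1346.25 = 1.64.

1.64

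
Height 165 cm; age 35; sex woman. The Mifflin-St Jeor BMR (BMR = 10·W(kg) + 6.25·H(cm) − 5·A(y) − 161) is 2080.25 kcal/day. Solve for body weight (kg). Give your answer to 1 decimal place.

2080.25 = 10·W + 6.25(165) − 5(35) − 161
10·W = 2080.25 − 695.25 = 1385, so W = 138.5 kg.

138.5 kg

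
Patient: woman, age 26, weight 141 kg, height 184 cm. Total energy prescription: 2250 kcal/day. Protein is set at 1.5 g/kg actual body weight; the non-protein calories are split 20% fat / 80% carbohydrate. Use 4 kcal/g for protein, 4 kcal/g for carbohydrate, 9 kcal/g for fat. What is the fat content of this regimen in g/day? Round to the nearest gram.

31 g/day

Protein = 1.5 × 141 = 211.5 g → 211.5 × 4 = 846 kcal.
Non-protein calories = 2250 − 846 = 1404 kcal.
Fat: 20% × 1404 = 280.8 kcal; carbohydrate: 1123.2 kcal.
Fat: 280.8 kcal ÷ 9 kcal/g = 31.2 g.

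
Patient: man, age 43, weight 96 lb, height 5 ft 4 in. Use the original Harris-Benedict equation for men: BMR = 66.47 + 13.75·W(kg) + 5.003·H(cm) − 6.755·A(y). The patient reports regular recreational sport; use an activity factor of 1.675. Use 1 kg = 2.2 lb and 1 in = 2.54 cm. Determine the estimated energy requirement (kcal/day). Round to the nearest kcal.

Convert to metric: weight = 96 ÷ 2.2 = 43.6364 kg; height = (5×12 + 4) × 2.54 = 64 × 2.54 = 162.56 cm.
Harris-Benedict: BMR = 66.47 + 13.75(43.6364) + 5.003(162.56) − 6.755(43) = 1189.2927 kcal/day.
TEE = BMR × activity factor = 1189.2927 × 1.675 = 1992.0652 kcal/day.

1992 kcal/day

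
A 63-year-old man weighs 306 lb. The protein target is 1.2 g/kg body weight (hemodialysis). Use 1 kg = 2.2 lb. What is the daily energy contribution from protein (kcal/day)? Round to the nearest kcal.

Weight in kg = 306 ÷ 2.2 = 139.0909 kg.
Protein = 1.2 g/kg × 139.0909 kg = 166.9091 g/day.
Protein energy = 166.9091 g × 4 kcal/g = 667.6364 kcal/day.

668 kcal/day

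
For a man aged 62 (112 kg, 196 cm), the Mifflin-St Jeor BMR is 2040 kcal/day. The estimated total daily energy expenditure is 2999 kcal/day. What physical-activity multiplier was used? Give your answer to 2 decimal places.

1.47

Activity factor = TEE ÷ BMR = 2999 ÷ 2040 = 1.47.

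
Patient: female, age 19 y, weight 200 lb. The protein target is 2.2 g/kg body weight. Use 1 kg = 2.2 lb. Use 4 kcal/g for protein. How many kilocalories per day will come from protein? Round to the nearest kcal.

800 kcal/day

Weight in kg = 200 ÷ 2.2 = 90.9091 kg.
Protein = 2.2 g/kg × 90.9091 kg = 200 g/day.
Protein energy = 200 g × 4 kcal/g = 800 kcal/day.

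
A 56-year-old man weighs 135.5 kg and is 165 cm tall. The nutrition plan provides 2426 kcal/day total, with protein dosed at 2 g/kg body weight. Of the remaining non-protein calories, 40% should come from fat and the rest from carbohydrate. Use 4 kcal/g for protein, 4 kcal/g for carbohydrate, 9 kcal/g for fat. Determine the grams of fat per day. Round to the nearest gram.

60 g/day

Protein = 2 × 135.5 = 271 g → 271 × 4 = 1084 kcal.
Non-protein calories = 2426 − 1084 = 1342 kcal.
Fat: 40% × 1342 = 536.8 kcal; carbohydrate: 805.2 kcal.
Fat: 536.8 kcal ÷ 9 kcal/g = 59.6444 g.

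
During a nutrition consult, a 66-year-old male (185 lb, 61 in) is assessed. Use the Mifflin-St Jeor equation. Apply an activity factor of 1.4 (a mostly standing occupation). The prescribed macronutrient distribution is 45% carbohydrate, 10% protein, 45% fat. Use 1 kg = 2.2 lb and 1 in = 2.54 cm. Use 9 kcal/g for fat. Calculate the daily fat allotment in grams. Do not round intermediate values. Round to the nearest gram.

104 g/day

Convert to metric: weight = 185 ÷ 2.2 = 84.0909 kg; height = 61 × 2.54 = 154.94 cm.
Mifflin-St Jeor (male): BMR = 10(84.0909) + 6.25(154.94) − 5(66) + 5 = 840.9091 + 968.375 − 330 + 5 = 1484.2841 kcal/day.
TEE = 1484.2841 × 1.4 = 2077.9977 kcal/day.
Fat energy = 45% × 2077.9977 = 935.099 kcal.
Fat = 935.099 ÷ 9 kcal/g = 103.8999 g.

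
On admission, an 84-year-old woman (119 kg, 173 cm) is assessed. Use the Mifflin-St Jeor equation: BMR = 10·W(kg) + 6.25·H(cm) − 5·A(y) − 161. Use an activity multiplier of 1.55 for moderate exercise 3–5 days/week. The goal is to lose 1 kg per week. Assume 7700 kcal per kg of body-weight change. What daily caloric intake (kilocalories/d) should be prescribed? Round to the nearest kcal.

1520 kilocalories/d

Mifflin-St Jeor (female): BMR = 10(119) + 6.25(173) − 5(84) − 161 = 1190 + 1081.25 − 420 − 161 = 1690.25 kcal/day.
TEE = 1690.25 × 1.55 = 2619.8875 kcal/day.
Required daily deficit = 1 × 7700 ÷ 7 = 1100 kcal/day.
Target intake = 2619.8875 − 1100 = 1519.8875 kcal/day.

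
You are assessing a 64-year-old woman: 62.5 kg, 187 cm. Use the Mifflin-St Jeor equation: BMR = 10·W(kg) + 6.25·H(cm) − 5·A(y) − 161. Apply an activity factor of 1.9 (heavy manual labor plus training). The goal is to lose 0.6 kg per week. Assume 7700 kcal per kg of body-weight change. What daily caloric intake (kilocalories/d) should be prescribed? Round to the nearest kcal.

Mifflin-St Jeor (female): BMR = 10(62.5) + 6.25(187) − 5(64) − 161 = 625 + 1168.75 − 320 − 161 = 1312.75 kcal/day.
TEE = 1312.75 × 1.9 = 2494.225 kcal/day.
Required daily deficit = 0.6 × 7700 ÷ 7 = 660 kcal/day.
Target intake = 2494.225 − 660 = 1834.225 kcal/day.

1834 kilocalories/d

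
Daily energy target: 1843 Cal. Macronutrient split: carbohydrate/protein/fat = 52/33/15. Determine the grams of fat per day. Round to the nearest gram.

Fat energy = 15% × 1843 = 276.45 kcal.
At 9 kcal/g: 276.45 ÷ 9 = 30.7167 g.

31 g/day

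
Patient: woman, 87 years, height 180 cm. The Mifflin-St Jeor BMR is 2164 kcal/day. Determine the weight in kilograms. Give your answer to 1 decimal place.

163.5 kg

2164 = 10·W + 6.25(180) − 5(87) − 161
10·W = 2164 − 529 = 1635, so W = 163.5 kg.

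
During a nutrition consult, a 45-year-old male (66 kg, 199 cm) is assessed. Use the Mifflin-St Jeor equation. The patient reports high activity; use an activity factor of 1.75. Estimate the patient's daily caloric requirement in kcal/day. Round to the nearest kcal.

2947 kcal/day

Mifflin-St Jeor (male): BMR = 10(66) + 6.25(199) − 5(45) + 5 = 660 + 1243.75 − 225 + 5 = 1683.75 kcal/day.
TEE = BMR × activity factor = 1683.75 × 1.75 = 2946.5625 kcal/day.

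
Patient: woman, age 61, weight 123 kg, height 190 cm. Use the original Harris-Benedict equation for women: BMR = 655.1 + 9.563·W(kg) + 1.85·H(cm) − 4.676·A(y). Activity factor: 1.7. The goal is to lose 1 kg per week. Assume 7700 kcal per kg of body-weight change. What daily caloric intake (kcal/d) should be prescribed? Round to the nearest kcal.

Harris-Benedict: BMR = 655.1 + 9.563(123) + 1.85(190) − 4.676(61) = 1897.613 kcal/day.
TEE = 1897.613 × 1.7 = 3225.9421 kcal/day.
Required daily deficit = 1 × 7700 ÷ 7 = 1100 kcal/day.
Target intake = 3225.9421 − 1100 = 2125.9421 kcal/day.

2126 kcal/d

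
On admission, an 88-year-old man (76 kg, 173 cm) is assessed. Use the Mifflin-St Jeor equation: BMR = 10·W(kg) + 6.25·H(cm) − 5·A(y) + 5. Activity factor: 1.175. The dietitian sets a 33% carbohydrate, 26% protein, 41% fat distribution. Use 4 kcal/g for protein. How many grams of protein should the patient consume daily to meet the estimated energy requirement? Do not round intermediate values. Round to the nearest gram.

107 g/day

Mifflin-St Jeor (male): BMR = 10(76) + 6.25(173) − 5(88) + 5 = 760 + 1081.25 − 440 + 5 = 1406.25 kcal/day.
TEE = 1406.25 × 1.175 = 1652.3438 kcal/day.
Protein energy = 26% × 1652.3438 = 429.6094 kcal.
Protein = 429.6094 ÷ 4 kcal/g = 107.4023 g.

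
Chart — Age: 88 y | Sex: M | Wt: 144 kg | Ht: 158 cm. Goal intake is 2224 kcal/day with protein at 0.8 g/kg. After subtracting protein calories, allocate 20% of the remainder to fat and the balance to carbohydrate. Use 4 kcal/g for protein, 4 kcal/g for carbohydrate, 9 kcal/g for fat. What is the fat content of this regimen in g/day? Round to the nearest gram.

39 g/day

Protein = 0.8 × 144 = 115.2 g → 115.2 × 4 = 460.8 kcal.
Non-protein calories = 2224 − 460.8 = 1763.2 kcal.
Fat: 20% × 1763.2 = 352.64 kcal; carbohydrate: 1410.56 kcal.
Fat: 352.64 kcal ÷ 9 kcal/g = 39.1822 g.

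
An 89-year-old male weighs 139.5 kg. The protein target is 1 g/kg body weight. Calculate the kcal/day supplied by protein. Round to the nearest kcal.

Protein = 1 g/kg × 139.5 kg = 139.5 g/day.
Protein energy = 139.5 g × 4 kcal/g = 558 kcal/day.

558 kcal/day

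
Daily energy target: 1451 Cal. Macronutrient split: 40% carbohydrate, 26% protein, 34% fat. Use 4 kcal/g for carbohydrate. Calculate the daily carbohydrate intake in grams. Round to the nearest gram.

Carbohydrate energy = 40% × 1451 = 580.4 kcal.
At 4 kcal/g: 580.4 ÷ 4 = 145.1 g.

145 g/day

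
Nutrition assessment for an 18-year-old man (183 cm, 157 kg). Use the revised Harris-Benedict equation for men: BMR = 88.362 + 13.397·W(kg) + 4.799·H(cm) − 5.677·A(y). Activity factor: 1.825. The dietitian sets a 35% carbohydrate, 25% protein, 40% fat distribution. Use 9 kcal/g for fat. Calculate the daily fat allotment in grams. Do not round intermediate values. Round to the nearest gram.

241 g/day

Harris-Benedict: BMR = 88.362 + 13.397(157) + 4.799(183) − 5.677(18) = 2967.722 kcal/day.
TEE = 2967.722 × 1.825 = 5416.0927 kcal/day.
Fat energy = 40% × 5416.0927 = 2166.4371 kcal.
Fat = 2166.4371 ÷ 9 kcal/g = 240.7152 g.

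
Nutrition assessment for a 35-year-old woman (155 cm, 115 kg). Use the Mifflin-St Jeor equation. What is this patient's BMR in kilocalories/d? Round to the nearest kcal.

1783 kilocalories/d

Mifflin-St Jeor (female): BMR = 10(115) + 6.25(155) − 5(35) − 161 = 1150 + 968.75 − 175 − 161 = 1782.75 kcal/day.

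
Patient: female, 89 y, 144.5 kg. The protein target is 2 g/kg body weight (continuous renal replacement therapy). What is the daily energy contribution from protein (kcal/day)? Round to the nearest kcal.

1156 kcal/day

Protein = 2 g/kg × 144.5 kg = 289 g/day.
Protein energy = 289 g × 4 kcal/g = 1156 kcal/day.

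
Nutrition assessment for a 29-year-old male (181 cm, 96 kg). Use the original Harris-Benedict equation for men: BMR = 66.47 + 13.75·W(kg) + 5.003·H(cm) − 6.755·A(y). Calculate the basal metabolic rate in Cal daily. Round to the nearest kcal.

2096 Cal daily

Harris-Benedict: BMR = 66.47 + 13.75(96) + 5.003(181) − 6.755(29) = 2096.118 kcal/day.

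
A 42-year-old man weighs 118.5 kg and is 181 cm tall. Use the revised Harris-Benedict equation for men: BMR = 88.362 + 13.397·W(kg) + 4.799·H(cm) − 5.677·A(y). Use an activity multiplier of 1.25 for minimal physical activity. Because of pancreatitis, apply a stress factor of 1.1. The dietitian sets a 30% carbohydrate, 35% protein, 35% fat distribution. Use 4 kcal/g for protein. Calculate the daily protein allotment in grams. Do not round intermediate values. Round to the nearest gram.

277 g/day

Harris-Benedict: BMR = 88.362 + 13.397(118.5) + 4.799(181) − 5.677(42) = 2306.0915 kcal/day.
TEE = 2306.0915 × 1.25 = 2882.6144 kcal/day.
With stress factor 1.1: 2882.6144 × 1.1 = 3170.8758 kcal/day.
Protein energy = 35% × 3170.8758 = 1109.8065 kcal.
Protein = 1109.8065 ÷ 4 kcal/g = 277.4516 g.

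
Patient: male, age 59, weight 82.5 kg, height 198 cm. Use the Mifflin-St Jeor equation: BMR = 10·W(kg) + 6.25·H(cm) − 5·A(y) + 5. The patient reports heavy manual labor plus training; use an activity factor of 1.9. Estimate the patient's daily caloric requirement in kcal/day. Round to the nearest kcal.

3368 kcal/day

Mifflin-St Jeor (male): BMR = 10(82.5) + 6.25(198) − 5(59) + 5 = 825 + 1237.5 − 295 + 5 = 1772.5 kcal/day.
TEE = BMR × activity factor = 1772.5 × 1.9 = 3367.75 kcal/day.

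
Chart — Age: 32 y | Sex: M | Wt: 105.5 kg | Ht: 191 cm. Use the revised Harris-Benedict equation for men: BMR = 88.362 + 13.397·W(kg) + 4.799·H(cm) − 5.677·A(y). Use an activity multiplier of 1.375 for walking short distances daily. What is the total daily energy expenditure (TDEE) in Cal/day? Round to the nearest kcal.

Harris-Benedict: BMR = 88.362 + 13.397(105.5) + 4.799(191) − 5.677(32) = 2236.6905 kcal/day.
TEE = BMR × activity factor = 2236.6905 × 1.375 = 3075.4494 kcal/day.

3075 Cal/day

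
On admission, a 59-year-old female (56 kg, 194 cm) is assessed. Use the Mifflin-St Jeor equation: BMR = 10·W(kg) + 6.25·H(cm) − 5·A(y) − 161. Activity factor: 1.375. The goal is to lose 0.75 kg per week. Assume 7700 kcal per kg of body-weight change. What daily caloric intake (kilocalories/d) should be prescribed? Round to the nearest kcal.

985 kilocalories/d

Mifflin-St Jeor (female): BMR = 10(56) + 6.25(194) − 5(59) − 161 = 560 + 1212.5 − 295 − 161 = 1316.5 kcal/day.
TEE = 1316.5 × 1.375 = 1810.1875 kcal/day.
Required daily deficit = 0.75 × 7700 ÷ 7 = 825 kcal/day.
Target intake = 1810.1875 − 825 = 985.1875 kcal/day.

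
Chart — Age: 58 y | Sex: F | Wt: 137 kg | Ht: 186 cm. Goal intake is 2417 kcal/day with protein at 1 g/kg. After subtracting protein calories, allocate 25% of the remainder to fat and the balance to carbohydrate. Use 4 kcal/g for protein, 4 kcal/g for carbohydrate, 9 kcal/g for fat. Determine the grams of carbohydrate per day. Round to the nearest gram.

Protein = 1 × 137 = 137 g → 137 × 4 = 548 kcal.
Non-protein calories = 2417 − 548 = 1869 kcal.
Fat: 25% × 1869 = 467.25 kcal; carbohydrate: 1401.75 kcal.
Carbohydrate: 1401.75 kcal ÷ 4 kcal/g = 350.4375 g.

350 g/day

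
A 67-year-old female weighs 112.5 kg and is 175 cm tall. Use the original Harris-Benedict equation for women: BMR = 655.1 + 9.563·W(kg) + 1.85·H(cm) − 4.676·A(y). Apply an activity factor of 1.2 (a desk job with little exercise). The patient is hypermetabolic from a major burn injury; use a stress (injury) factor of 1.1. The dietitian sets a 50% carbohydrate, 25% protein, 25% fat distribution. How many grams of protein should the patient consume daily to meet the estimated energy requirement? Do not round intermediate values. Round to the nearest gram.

144 g/day

Harris-Benedict: BMR = 655.1 + 9.563(112.5) + 1.85(175) − 4.676(67) = 1741.3955 kcal/day.
TEE = 1741.3955 × 1.2 = 2089.6746 kcal/day.
With stress factor 1.1: 2089.6746 × 1.1 = 2298.6421 kcal/day.
Protein energy = 25% × 2298.6421 = 574.6605 kcal.
Protein = 574.6605 ÷ 4 kcal/g = 143.6651 g.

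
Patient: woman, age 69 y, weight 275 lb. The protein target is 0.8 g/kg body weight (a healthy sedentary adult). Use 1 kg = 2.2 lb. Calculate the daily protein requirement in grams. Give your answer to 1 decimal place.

100.0 g/day

Weight in kg = 275 ÷ 2.2 = 125 kg.
Protein = 0.8 g/kg × 125 kg = 100 g/day.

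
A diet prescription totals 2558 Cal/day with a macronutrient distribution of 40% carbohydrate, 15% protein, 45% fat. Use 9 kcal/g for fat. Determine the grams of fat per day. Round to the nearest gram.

Fat energy = 45% × 2558 = 1151.1 kcal.
At 9 kcal/g: 1151.1 ÷ 9 = 127.9 g.

128 g/day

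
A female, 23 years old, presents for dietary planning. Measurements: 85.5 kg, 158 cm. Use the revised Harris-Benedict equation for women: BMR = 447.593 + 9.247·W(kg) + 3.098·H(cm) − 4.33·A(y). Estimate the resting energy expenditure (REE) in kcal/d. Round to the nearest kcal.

Harris-Benedict: BMR = 447.593 + 9.247(85.5) + 3.098(158) − 4.33(23) = 1628.1055 kcal/day.

1628 kcal/d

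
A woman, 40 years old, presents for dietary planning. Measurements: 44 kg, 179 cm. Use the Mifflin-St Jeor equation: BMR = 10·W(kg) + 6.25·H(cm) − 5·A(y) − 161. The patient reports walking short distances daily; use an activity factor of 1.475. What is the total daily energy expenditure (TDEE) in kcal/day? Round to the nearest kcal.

1767 kcal/day

Mifflin-St Jeor (female): BMR = 10(44) + 6.25(179) − 5(40) − 161 = 440 + 1118.75 − 200 − 161 = 1197.75 kcal/day.
TEE = BMR × activity factor = 1197.75 × 1.475 = 1766.6813 kcal/day.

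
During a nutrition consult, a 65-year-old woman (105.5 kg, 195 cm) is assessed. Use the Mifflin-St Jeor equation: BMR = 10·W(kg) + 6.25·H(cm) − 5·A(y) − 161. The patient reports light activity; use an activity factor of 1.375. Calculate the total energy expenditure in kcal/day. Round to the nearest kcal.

2458 kcal/day

Mifflin-St Jeor (female): BMR = 10(105.5) + 6.25(195) − 5(65) − 161 = 1055 + 1218.75 − 325 − 161 = 1787.75 kcal/day.
TEE = BMR × activity factor = 1787.75 × 1.375 = 2458.1563 kcal/day.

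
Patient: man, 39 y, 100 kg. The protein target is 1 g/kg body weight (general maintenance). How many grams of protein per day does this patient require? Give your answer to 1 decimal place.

Protein = 1 g/kg × 100 kg = 100 g/day.

100.0 g/day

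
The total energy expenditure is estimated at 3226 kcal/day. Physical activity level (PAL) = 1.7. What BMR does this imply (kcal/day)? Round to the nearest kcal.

1898 kcal/day

BMR = TEE ÷ activity factor = 3226 ÷ 1.7 = 1897.6471 kcal/day.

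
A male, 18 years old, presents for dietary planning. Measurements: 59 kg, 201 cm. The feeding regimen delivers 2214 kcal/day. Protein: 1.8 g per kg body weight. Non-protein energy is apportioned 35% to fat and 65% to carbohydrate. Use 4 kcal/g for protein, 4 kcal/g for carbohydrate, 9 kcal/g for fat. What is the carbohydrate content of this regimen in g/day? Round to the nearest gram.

Protein = 1.8 × 59 = 106.2 g → 106.2 × 4 = 424.8 kcal.
Non-protein calories = 2214 − 424.8 = 1789.2 kcal.
Fat: 35% × 1789.2 = 626.22 kcal; carbohydrate: 1162.98 kcal.
Carbohydrate: 1162.98 kcal ÷ 4 kcal/g = 290.745 g.

291 g/day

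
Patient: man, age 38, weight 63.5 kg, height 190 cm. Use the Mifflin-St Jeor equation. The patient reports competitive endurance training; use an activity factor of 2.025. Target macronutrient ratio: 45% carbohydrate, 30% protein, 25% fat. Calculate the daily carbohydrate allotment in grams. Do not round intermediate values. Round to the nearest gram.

Mifflin-St Jeor (male): BMR = 10(63.5) + 6.25(190) − 5(38) + 5 = 635 + 1187.5 − 190 + 5 = 1637.5 kcal/day.
TEE = 1637.5 × 2.025 = 3315.9375 kcal/day.
Carbohydrate energy = 45% × 3315.9375 = 1492.1719 kcal.
Carbohydrate = 1492.1719 ÷ 4 kcal/g = 373.043 g.

373 g/day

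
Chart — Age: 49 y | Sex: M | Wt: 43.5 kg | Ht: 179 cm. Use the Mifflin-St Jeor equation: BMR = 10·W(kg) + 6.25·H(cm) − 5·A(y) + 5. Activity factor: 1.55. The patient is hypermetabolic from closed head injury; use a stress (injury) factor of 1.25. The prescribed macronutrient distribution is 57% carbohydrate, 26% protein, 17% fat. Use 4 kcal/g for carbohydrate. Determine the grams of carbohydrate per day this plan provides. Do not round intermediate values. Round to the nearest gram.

363 g/day

Mifflin-St Jeor (male): BMR = 10(43.5) + 6.25(179) − 5(49) + 5 = 435 + 1118.75 − 245 + 5 = 1313.75 kcal/day.
TEE = 1313.75 × 1.55 = 2036.3125 kcal/day.
With stress factor 1.25: 2036.3125 × 1.25 = 2545.3906 kcal/day.
Carbohydrate energy = 57% × 2545.3906 = 1450.8727 kcal.
Carbohydrate = 1450.8727 ÷ 4 kcal/g = 362.7182 g.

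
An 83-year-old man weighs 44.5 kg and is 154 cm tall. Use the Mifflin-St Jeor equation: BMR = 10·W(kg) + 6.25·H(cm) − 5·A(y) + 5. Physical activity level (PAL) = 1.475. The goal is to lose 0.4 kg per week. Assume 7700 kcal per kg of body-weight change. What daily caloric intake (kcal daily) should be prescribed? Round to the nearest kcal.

Mifflin-St Jeor (male): BMR = 10(44.5) + 6.25(154) − 5(83) + 5 = 445 + 962.5 − 415 + 5 = 997.5 kcal/day.
TEE = 997.5 × 1.475 = 1471.3125 kcal/day.
Required daily deficit = 0.4 × 7700 ÷ 7 = 440 kcal/day.
Target intake = 1471.3125 − 440 = 1031.3125 kcal/day.

1031 kcal daily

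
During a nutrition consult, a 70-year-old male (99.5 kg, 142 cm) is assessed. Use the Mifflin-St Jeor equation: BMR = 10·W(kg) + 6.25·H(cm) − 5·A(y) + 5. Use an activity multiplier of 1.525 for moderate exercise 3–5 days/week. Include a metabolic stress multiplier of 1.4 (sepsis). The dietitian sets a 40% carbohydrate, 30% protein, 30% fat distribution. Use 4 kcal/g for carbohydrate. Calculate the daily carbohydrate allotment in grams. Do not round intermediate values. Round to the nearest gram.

328 g/day

Mifflin-St Jeor (male): BMR = 10(99.5) + 6.25(142) − 5(70) + 5 = 995 + 887.5 − 350 + 5 = 1537.5 kcal/day.
TEE = 1537.5 × 1.525 = 2344.6875 kcal/day.
With stress factor 1.4: 2344.6875 × 1.4 = 3282.5625 kcal/day.
Carbohydrate energy = 40% × 3282.5625 = 1313.025 kcal.
Carbohydrate = 1313.025 ÷ 4 kcal/g = 328.2563 g.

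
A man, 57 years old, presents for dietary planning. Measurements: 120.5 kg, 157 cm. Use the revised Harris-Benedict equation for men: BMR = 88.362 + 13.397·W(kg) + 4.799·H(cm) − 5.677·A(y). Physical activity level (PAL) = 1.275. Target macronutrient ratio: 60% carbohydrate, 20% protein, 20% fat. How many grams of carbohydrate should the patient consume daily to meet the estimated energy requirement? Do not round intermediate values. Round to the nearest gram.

408 g/day

Harris-Benedict: BMR = 88.362 + 13.397(120.5) + 4.799(157) − 5.677(57) = 2132.5545 kcal/day.
TEE = 2132.5545 × 1.275 = 2719.007 kcal/day.
Carbohydrate energy = 60% × 2719.007 = 1631.4042 kcal.
Carbohydrate = 1631.4042 ÷ 4 kcal/g = 407.851 g.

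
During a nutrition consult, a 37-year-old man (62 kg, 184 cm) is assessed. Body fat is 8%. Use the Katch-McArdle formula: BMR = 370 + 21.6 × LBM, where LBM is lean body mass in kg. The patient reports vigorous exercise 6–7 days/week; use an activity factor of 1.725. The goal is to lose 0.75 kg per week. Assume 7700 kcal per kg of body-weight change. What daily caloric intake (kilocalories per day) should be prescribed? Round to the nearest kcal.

1939 kilocalories per day

LBM = 62 × (1 − 0.08) = 57.04 kg. Katch-McArdle: BMR = 370 + 21.6 × 57.04 = 1602.064 kcal/day.
TEE = 1602.064 × 1.725 = 2763.5604 kcal/day.
Required daily deficit = 0.75 × 7700 ÷ 7 = 825 kcal/day.
Target intake = 2763.5604 − 825 = 1938.5604 kcal/day.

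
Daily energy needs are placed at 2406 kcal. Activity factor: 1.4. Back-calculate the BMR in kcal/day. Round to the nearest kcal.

1719 kcal/day

BMR = TEE ÷ activity factor = 2406 ÷ 1.4 = 1718.5714 kcal/day.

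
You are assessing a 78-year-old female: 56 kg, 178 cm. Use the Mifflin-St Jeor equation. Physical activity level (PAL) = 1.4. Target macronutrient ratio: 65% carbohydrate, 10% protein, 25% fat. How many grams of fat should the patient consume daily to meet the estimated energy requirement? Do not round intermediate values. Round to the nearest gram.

44 g/day

Mifflin-St Jeor (female): BMR = 10(56) + 6.25(178) − 5(78) − 161 = 560 + 1112.5 − 390 − 161 = 1121.5 kcal/day.
TEE = 1121.5 × 1.4 = 1570.1 kcal/day.
Fat energy = 25% × 1570.1 = 392.525 kcal.
Fat = 392.525 ÷ 9 kcal/g = 43.6139 g.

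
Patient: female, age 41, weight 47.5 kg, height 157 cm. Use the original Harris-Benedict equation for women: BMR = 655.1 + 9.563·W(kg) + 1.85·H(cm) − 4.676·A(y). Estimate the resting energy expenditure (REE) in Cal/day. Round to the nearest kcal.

1208 Cal/day

Harris-Benedict: BMR = 655.1 + 9.563(47.5) + 1.85(157) − 4.676(41) = 1208.0765 kcal/day.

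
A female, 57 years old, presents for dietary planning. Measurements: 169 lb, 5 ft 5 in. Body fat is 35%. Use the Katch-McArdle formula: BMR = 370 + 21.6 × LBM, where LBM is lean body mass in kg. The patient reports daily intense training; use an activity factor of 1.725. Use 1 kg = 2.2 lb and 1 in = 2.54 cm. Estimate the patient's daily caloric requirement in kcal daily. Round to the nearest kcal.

Convert to metric: weight = 169 ÷ 2.2 = 76.8182 kg; height = (5×12 + 5) × 2.54 = 65 × 2.54 = 165.1 cm.
LBM = 76.8182 × (1 − 0.35) = 49.9318 kg. Katch-McArdle: BMR = 370 + 21.6 × 49.9318 = 1448.5273 kcal/day.
TEE = BMR × activity factor = 1448.5273 × 1.725 = 2498.7095 kcal/day.

2499 kcal daily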